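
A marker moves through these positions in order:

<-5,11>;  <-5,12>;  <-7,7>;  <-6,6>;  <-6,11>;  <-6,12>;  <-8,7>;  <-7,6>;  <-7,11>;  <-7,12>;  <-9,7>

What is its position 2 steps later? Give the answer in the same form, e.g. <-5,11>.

<-8,11>

The moves between consecutive positions are <+0,+1>, <-2,-5>, <+1,-1>, <+0,+5>, <+0,+1>, <-2,-5>, <+1,-1>, <+0,+5>, <+0,+1>, <-2,-5>; they repeat the 4-cycle [<+0,+1>, <-2,-5>, <+1,-1>, <+0,+5>].
step 11: apply <+1,-1> → <-8,6>
step 12: apply <+0,+5> → <-8,11>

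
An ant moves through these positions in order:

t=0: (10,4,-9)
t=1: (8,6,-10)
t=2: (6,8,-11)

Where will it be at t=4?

The position changes by (-2,+2,-1) every step.
step 3: (6,8,-11) + (-2,+2,-1) → (4,10,-12)
step 4: (4,10,-12) + (-2,+2,-1) → (2,12,-13)

(2,12,-13)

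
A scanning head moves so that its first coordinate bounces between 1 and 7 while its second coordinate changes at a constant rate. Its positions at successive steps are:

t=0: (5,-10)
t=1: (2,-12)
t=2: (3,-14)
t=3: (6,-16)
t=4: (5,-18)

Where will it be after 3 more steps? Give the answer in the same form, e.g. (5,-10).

(6,-24)

The first coordinate travels 3 per step and bounces off the walls at 1 and 7.
  step 5: 5 → 2
  step 6: 2 → 3
  step 7: 3 → 6
The second coordinate changes by -2 each step: at step 7 it is -24.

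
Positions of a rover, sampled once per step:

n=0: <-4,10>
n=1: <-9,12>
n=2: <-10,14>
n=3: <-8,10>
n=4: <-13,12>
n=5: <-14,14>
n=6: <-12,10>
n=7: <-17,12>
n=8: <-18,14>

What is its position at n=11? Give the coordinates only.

<-22,14>

The moves between consecutive positions are <-5,+2>, <-1,+2>, <+2,-4>, <-5,+2>, <-1,+2>, <+2,-4>, <-5,+2>, <-1,+2>; they repeat the 3-cycle [<-5,+2>, <-1,+2>, <+2,-4>].
step 9: apply <+2,-4> → <-16,10>
step 10: apply <-5,+2> → <-21,12>
step 11: apply <-1,+2> → <-22,14>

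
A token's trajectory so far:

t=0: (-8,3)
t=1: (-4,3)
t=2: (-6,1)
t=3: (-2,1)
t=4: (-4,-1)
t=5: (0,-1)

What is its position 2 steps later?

(2,-3)

Step-to-step displacements: (+4,+0), (-2,-2), (+4,+0), (-2,-2), (+4,+0) — a repeating cycle of length 2.
step 6: apply (-2,-2) → (-2,-3)
step 7: apply (+4,+0) → (2,-3)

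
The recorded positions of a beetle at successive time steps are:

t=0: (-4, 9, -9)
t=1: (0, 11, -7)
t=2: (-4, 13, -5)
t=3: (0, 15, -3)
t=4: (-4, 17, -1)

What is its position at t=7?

(0, 23, 5)

First: cycles through -4, 0 every 2 steps. Step 7 lands at position 1 of the cycle → 0.
Second: linear, +2 per step → 23 at step 7.
Third: linear, +2 per step → 5 at step 7.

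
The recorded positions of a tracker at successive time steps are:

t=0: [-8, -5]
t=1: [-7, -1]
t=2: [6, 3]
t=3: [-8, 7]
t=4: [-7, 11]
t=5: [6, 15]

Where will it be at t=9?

[-8, 31]

First: cycles through -8, -7, 6 every 3 steps. Step 9 lands at position 0 of the cycle → -8.
Second: linear, +4 per step → 31 at step 9.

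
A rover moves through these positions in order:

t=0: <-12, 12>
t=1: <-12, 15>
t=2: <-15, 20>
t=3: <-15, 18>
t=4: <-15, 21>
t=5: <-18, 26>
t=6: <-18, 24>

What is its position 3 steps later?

<-21, 30>

The moves between consecutive positions are <+0, +3>, <-3, +5>, <+0, -2>, <+0, +3>, <-3, +5>, <+0, -2>; they repeat the 3-cycle [<+0, +3>, <-3, +5>, <+0, -2>].
step 7: apply <+0, +3> → <-18, 27>
step 8: apply <-3, +5> → <-21, 32>
step 9: apply <+0, -2> → <-21, 30>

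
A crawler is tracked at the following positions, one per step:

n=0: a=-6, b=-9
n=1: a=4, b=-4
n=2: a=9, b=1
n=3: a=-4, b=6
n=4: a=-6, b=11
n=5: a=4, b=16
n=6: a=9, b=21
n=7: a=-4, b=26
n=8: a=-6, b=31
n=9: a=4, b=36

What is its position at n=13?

a=4, b=56

A: cycles through -6, 4, 9, -4 every 4 steps. Step 13 lands at position 1 of the cycle → 4.
B: linear, +5 per step → 56 at step 13.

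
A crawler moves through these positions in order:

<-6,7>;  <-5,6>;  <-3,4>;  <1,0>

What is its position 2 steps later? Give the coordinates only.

Consecutive displacements <+1,-1>, <+2,-2>, <+4,-4> scale by a factor of 2 each step.
step 4: <1,0> + <+8,-8> → <9,-8>
step 5: <9,-8> + <+16,-16> → <25,-24>

<25,-24>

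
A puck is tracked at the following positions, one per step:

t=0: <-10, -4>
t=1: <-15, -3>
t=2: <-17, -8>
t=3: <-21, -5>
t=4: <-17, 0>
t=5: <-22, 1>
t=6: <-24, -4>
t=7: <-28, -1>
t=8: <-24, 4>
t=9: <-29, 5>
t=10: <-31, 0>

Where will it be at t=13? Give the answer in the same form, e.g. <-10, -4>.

Step-to-step displacements: <-5, +1>, <-2, -5>, <-4, +3>, <+4, +5>, <-5, +1>, <-2, -5>, <-4, +3>, <+4, +5>, <-5, +1>, <-2, -5> — a repeating cycle of length 4.
step 11: apply <-4, +3> → <-35, 3>
step 12: apply <+4, +5> → <-31, 8>
step 13: apply <-5, +1> → <-36, 9>

<-36, 9>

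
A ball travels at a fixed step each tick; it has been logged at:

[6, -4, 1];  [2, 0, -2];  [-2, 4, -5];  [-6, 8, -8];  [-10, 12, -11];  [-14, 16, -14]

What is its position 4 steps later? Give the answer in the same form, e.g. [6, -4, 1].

Constant displacement of [-4, +4, -3] per step.
step 6: [-14, 16, -14] + [-4, +4, -3] → [-18, 20, -17]
step 7: [-18, 20, -17] + [-4, +4, -3] → [-22, 24, -20]
step 8: [-22, 24, -20] + [-4, +4, -3] → [-26, 28, -23]
step 9: [-26, 28, -23] + [-4, +4, -3] → [-30, 32, -26]

[-30, 32, -26]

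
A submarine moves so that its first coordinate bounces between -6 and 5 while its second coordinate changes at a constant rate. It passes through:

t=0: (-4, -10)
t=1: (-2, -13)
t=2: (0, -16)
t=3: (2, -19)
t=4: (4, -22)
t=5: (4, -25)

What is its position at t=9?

The first coordinate reflects between -6 and 5, moving 2 per step.
  step 6: 4 → 2
  step 7: 2 → 0
  step 8: 0 → -2
  step 9: -2 → -4
The second coordinate changes by -3 each step: at step 9 it is -37.

(-4, -37)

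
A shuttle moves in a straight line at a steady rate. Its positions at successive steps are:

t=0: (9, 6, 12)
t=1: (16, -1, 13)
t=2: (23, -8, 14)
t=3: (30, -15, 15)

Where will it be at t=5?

Each step adds (+7, -7, +1) to the position.
step 4: (30, -15, 15) + (+7, -7, +1) → (37, -22, 16)
step 5: (37, -22, 16) + (+7, -7, +1) → (44, -29, 17)

(44, -29, 17)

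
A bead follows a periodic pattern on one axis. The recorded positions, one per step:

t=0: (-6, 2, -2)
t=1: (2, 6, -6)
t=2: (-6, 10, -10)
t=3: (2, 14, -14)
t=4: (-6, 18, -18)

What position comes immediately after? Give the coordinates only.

First: cycles through -6, 2 every 2 steps. Step 5 lands at position 1 of the cycle → 2.
Second: linear, +4 per step → 22 at step 5.
Third: linear, -4 per step → -22 at step 5.

(2, 22, -22)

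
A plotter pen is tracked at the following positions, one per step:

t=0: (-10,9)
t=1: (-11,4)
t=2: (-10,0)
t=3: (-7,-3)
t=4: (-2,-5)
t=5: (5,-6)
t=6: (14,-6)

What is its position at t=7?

Successive displacements: (-1,-5), (+1,-4), (+3,-3), (+5,-2), (+7,-1), (+9,+0) — each changes by (+2,+1).
step 7: (14,-6) + (+11,+1) → (25,-5)

(25,-5)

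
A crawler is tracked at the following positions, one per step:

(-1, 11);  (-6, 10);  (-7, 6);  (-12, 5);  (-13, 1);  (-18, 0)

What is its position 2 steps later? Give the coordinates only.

(-24, -5)

The moves between consecutive positions are (-5, -1), (-1, -4), (-5, -1), (-1, -4), (-5, -1); they repeat the 2-cycle [(-5, -1), (-1, -4)].
step 6: apply (-1, -4) → (-19, -4)
step 7: apply (-5, -1) → (-24, -5)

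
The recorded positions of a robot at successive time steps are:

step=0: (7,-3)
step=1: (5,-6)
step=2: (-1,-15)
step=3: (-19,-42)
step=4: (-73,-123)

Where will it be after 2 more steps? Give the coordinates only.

(-721,-1095)

Step-to-step displacements: (-2,-3), (-6,-9), (-18,-27), (-54,-81); each is 3× the previous.
step 5: (-73,-123) + (-162,-243) → (-235,-366)
step 6: (-235,-366) + (-486,-729) → (-721,-1095)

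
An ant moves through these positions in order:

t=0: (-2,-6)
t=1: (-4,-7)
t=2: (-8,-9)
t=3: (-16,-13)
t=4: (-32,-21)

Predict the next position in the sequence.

Consecutive displacements (-2,-1), (-4,-2), (-8,-4), (-16,-8) scale by a factor of 2 each step.
step 5: (-32,-21) + (-32,-16) → (-64,-37)

(-64,-37)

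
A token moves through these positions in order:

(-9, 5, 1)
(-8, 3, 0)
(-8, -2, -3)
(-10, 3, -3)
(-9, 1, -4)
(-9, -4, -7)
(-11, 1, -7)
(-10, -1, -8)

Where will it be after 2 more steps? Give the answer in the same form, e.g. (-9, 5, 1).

(-12, -1, -11)

Step-to-step displacements: (+1, -2, -1), (+0, -5, -3), (-2, +5, +0), (+1, -2, -1), (+0, -5, -3), (-2, +5, +0), (+1, -2, -1) — a repeating cycle of length 3.
step 8: apply (+0, -5, -3) → (-10, -6, -11)
step 9: apply (-2, +5, +0) → (-12, -1, -11)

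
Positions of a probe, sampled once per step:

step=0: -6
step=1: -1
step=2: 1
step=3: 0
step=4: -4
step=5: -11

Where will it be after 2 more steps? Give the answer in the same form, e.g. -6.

-34

Successive displacements: +5, +2, -1, -4, -7 — each changes by -3.
step 6: -11 − 10 → -21
step 7: -21 − 13 → -34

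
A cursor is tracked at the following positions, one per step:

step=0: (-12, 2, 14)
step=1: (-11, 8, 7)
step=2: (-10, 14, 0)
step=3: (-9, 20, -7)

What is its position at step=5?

(-7, 32, -21)

The position changes by (+1, +6, -7) every step.
step 4: (-9, 20, -7) + (+1, +6, -7) → (-8, 26, -14)
step 5: (-8, 26, -14) + (+1, +6, -7) → (-7, 32, -21)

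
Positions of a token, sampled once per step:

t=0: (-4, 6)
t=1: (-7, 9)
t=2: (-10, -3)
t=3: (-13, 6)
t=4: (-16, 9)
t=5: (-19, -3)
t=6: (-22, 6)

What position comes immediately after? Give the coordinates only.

(-25, 9)

The first coordinate changes by -3 each step, so at step 7 it is -4 + 7·(-3) = -25.
The second coordinate repeats the cycle [6, 9, -3] with period 3; step 7 mod 3 = 1, giving 9.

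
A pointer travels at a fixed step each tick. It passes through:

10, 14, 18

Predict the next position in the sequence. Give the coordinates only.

22

Constant displacement of +4 per step.
step 3: 18 + 4 → 22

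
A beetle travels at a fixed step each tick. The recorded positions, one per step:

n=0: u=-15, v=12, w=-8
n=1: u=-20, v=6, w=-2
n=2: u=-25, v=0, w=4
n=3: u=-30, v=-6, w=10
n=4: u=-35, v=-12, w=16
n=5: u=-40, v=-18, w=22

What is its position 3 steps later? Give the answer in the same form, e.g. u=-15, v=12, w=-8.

u=-55, v=-36, w=40

The position changes by (-5,-6,+6) every step.
step 6: u=-40, v=-18, w=22 + (-5,-6,+6) → u=-45, v=-24, w=28
step 7: u=-45, v=-24, w=28 + (-5,-6,+6) → u=-50, v=-30, w=34
step 8: u=-50, v=-30, w=34 + (-5,-6,+6) → u=-55, v=-36, w=40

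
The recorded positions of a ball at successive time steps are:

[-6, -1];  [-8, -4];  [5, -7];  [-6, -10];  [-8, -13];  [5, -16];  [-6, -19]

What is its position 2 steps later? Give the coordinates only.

[5, -25]

First: cycles through -6, -8, 5 every 3 steps. Step 8 lands at position 2 of the cycle → 5.
Second: linear, -3 per step → -25 at step 8.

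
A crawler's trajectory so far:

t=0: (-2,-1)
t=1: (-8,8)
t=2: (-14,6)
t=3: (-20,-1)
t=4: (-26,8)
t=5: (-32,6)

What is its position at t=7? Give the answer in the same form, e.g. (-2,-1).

(-44,8)

First: linear, -6 per step → -44 at step 7.
Second: cycles through -1, 8, 6 every 3 steps. Step 7 lands at position 1 of the cycle → 8.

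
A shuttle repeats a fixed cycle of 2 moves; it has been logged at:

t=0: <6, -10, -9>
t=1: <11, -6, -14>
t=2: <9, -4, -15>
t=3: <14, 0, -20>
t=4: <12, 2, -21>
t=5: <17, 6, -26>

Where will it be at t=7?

The moves between consecutive positions are <+5, +4, -5>, <-2, +2, -1>, <+5, +4, -5>, <-2, +2, -1>, <+5, +4, -5>; they repeat the 2-cycle [<+5, +4, -5>, <-2, +2, -1>].
step 6: apply <-2, +2, -1> → <15, 8, -27>
step 7: apply <+5, +4, -5> → <20, 12, -32>

<20, 12, -32>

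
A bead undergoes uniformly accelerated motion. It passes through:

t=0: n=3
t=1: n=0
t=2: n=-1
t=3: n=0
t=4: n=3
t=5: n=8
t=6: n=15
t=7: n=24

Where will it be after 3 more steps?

Taking differences between consecutive positions: -3, -1, +1, +3, +5, +7, +9. These grow by +2 each step.
step 8: 24 + 11 → n=35
step 9: 35 + 13 → n=48
step 10: 48 + 15 → n=63

n=63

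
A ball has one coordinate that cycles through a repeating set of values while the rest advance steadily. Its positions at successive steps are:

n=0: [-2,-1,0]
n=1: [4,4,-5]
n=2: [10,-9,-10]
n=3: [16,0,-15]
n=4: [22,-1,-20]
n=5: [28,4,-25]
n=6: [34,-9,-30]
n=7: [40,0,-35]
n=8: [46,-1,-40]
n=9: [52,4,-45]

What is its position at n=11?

First: linear, +6 per step → 64 at step 11.
Second: cycles through -1, 4, -9, 0 every 4 steps. Step 11 lands at position 3 of the cycle → 0.
Third: linear, -5 per step → -55 at step 11.

[64,0,-55]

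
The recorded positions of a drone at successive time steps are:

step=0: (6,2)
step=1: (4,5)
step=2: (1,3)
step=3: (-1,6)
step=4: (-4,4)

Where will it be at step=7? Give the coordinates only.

(-11,8)

The moves between consecutive positions are (-2,+3), (-3,-2), (-2,+3), (-3,-2); they repeat the 2-cycle [(-2,+3), (-3,-2)].
step 5: apply (-2,+3) → (-6,7)
step 6: apply (-3,-2) → (-9,5)
step 7: apply (-2,+3) → (-11,8)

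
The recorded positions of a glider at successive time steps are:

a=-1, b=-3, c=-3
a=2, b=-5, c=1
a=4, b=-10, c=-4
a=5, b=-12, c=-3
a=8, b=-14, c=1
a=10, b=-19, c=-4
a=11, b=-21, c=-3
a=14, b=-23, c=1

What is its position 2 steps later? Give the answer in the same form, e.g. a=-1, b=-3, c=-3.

Differencing gives (+3, -2, +4), (+2, -5, -5), (+1, -2, +1), (+3, -2, +4), (+2, -5, -5), (+1, -2, +1), (+3, -2, +4). This is the pattern (+3, -2, +4), (+2, -5, -5), (+1, -2, +1) repeated.
step 8: apply (+2, -5, -5) → a=16, b=-28, c=-4
step 9: apply (+1, -2, +1) → a=17, b=-30, c=-3

a=17, b=-30, c=-3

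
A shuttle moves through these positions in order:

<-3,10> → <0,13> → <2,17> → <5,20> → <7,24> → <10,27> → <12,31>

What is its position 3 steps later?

<20,41>

Step-to-step displacements: <+3,+3>, <+2,+4>, <+3,+3>, <+2,+4>, <+3,+3>, <+2,+4> — a repeating cycle of length 2.
step 7: apply <+3,+3> → <15,34>
step 8: apply <+2,+4> → <17,38>
step 9: apply <+3,+3> → <20,41>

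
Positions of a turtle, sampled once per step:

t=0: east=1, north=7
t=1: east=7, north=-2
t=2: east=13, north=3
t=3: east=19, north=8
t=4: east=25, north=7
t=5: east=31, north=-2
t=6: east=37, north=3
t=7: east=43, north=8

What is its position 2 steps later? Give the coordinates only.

The east coordinate changes by +6 each step, so at step 9 it is 1 + 9·(6) = 55.
The north coordinate repeats the cycle [7, -2, 3, 8] with period 4; step 9 mod 4 = 1, giving -2.

east=55, north=-2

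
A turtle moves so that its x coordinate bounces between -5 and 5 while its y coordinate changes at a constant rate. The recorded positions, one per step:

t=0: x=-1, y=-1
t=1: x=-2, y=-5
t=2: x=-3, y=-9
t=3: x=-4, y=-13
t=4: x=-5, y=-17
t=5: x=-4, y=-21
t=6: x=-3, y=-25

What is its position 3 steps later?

x=0, y=-37

The x coordinate reflects between -5 and 5, moving 1 per step.
  step 7: -3 → -2
  step 8: -2 → -1
  step 9: -1 → 0
The y coordinate changes by -4 each step: at step 9 it is -37.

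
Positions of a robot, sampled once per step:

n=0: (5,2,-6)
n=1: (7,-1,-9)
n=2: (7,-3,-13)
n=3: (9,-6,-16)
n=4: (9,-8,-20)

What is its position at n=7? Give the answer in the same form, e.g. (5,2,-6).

(13,-16,-30)

Differencing gives (+2,-3,-3), (+0,-2,-4), (+2,-3,-3), (+0,-2,-4). This is the pattern (+2,-3,-3), (+0,-2,-4) repeated.
step 5: apply (+2,-3,-3) → (11,-11,-23)
step 6: apply (+0,-2,-4) → (11,-13,-27)
step 7: apply (+2,-3,-3) → (13,-16,-30)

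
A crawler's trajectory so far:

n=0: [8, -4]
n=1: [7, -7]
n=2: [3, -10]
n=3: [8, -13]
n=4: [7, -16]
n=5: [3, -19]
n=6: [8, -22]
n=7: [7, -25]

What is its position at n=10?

[7, -34]

First: cycles through 8, 7, 3 every 3 steps. Step 10 lands at position 1 of the cycle → 7.
Second: linear, -3 per step → -34 at step 10.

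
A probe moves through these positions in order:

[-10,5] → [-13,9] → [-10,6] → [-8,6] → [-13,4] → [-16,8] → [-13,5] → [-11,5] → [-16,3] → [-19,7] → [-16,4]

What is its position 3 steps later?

[-22,6]

Step-to-step displacements: [-3,+4], [+3,-3], [+2,+0], [-5,-2], [-3,+4], [+3,-3], [+2,+0], [-5,-2], [-3,+4], [+3,-3] — a repeating cycle of length 4.
step 11: apply [+2,+0] → [-14,4]
step 12: apply [-5,-2] → [-19,2]
step 13: apply [-3,+4] → [-22,6]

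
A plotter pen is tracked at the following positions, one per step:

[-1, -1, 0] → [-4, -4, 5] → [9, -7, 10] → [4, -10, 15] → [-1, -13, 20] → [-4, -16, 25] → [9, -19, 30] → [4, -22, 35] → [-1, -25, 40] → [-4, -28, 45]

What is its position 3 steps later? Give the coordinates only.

First: cycles through -1, -4, 9, 4 every 4 steps. Step 12 lands at position 0 of the cycle → -1.
Second: linear, -3 per step → -37 at step 12.
Third: linear, +5 per step → 60 at step 12.

[-1, -37, 60]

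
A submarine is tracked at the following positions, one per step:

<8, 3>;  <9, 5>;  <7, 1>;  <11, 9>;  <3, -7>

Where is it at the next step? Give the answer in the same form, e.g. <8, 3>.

<19, 25>

The jumps are <+1, +2>, <-2, -4>, <+4, +8>, <-8, -16> — a geometric progression with ratio -2.
step 5: <3, -7> + <+16, +32> → <19, 25>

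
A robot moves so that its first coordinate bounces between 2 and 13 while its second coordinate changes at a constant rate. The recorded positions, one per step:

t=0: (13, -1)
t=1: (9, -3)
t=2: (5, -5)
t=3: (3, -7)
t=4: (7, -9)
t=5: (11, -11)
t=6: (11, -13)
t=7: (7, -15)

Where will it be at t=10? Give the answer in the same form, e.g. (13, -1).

(9, -21)

The first coordinate reflects between 2 and 13, moving 4 per step.
  step 8: 7 → 3
  step 9: 3 → 5
  step 10: 5 → 9
The second coordinate changes by -2 each step: at step 10 it is -21.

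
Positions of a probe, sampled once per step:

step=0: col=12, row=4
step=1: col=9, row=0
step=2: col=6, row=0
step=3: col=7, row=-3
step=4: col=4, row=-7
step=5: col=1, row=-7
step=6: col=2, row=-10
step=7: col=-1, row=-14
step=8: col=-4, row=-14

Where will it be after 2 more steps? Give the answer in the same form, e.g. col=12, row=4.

Step-to-step displacements: (-3, -4), (-3, +0), (+1, -3), (-3, -4), (-3, +0), (+1, -3), (-3, -4), (-3, +0) — a repeating cycle of length 3.
step 9: apply (+1, -3) → col=-3, row=-17
step 10: apply (-3, -4) → col=-6, row=-21

col=-6, row=-21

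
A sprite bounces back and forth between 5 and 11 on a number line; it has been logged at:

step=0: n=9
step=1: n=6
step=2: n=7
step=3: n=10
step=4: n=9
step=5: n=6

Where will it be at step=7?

n=10

The value travels 3 per step and bounces off the walls at 5 and 11.
  step 6: 6 → 7
  step 7: 7 → 10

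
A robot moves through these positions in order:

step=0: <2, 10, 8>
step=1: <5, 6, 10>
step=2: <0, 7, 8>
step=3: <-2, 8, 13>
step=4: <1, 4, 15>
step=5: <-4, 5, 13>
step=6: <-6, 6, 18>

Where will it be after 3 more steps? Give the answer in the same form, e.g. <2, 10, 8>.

Step-to-step displacements: <+3, -4, +2>, <-5, +1, -2>, <-2, +1, +5>, <+3, -4, +2>, <-5, +1, -2>, <-2, +1, +5> — a repeating cycle of length 3.
step 7: apply <+3, -4, +2> → <-3, 2, 20>
step 8: apply <-5, +1, -2> → <-8, 3, 18>
step 9: apply <-2, +1, +5> → <-10, 4, 23>

<-10, 4, 23>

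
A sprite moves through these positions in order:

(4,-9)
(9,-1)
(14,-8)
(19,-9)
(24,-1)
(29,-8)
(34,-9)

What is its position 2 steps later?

(44,-8)

The first coordinate changes by +5 each step, so at step 8 it is 4 + 8·(5) = 44.
The second coordinate repeats the cycle [-9, -1, -8] with period 3; step 8 mod 3 = 2, giving -8.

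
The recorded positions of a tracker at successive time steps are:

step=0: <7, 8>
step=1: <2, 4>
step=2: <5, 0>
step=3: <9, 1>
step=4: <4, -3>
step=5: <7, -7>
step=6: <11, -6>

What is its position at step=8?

The moves between consecutive positions are <-5, -4>, <+3, -4>, <+4, +1>, <-5, -4>, <+3, -4>, <+4, +1>; they repeat the 3-cycle [<-5, -4>, <+3, -4>, <+4, +1>].
step 7: apply <-5, -4> → <6, -10>
step 8: apply <+3, -4> → <9, -14>

<9, -14>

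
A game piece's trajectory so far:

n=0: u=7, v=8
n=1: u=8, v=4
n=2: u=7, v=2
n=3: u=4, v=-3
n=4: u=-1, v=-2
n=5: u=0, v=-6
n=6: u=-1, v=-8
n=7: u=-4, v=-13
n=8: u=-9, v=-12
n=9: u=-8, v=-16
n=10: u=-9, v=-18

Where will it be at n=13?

u=-16, v=-26

Differencing gives (+1, -4), (-1, -2), (-3, -5), (-5, +1), (+1, -4), (-1, -2), (-3, -5), (-5, +1), (+1, -4), (-1, -2). This is the pattern (+1, -4), (-1, -2), (-3, -5), (-5, +1) repeated.
step 11: apply (-3, -5) → u=-12, v=-23
step 12: apply (-5, +1) → u=-17, v=-22
step 13: apply (+1, -4) → u=-16, v=-26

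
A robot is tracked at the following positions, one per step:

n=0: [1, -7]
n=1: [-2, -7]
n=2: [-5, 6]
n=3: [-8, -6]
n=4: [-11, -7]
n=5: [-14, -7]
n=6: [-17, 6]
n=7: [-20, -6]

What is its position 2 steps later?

[-26, -7]

First: linear, -3 per step → -26 at step 9.
Second: cycles through -7, -7, 6, -6 every 4 steps. Step 9 lands at position 1 of the cycle → -7.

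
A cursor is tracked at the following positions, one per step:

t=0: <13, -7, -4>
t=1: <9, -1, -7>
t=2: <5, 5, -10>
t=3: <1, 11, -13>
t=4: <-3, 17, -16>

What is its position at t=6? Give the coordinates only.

<-11, 29, -22>

Each step adds <-4, +6, -3> to the position.
step 5: <-3, 17, -16> + <-4, +6, -3> → <-7, 23, -19>
step 6: <-7, 23, -19> + <-4, +6, -3> → <-11, 29, -22>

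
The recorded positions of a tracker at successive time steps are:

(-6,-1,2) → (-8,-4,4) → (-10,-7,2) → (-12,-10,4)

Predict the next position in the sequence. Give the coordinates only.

The first coordinate changes by -2 each step, so at step 4 it is -6 + 4·(-2) = -14.
The second coordinate changes by -3 each step, so at step 4 it is -1 + 4·(-3) = -13.
The third coordinate repeats the cycle [2, 4] with period 2; step 4 mod 2 = 0, giving 2.

(-14,-13,2)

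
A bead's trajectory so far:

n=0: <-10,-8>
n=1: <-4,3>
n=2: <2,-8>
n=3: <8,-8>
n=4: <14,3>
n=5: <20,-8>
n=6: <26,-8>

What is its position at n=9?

First: linear, +6 per step → 44 at step 9.
Second: cycles through -8, 3, -8 every 3 steps. Step 9 lands at position 0 of the cycle → -8.

<44,-8>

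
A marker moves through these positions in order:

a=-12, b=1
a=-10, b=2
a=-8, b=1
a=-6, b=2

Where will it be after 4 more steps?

a=2, b=2

The a coordinate changes by +2 each step, so at step 7 it is -12 + 7·(2) = 2.
The b coordinate repeats the cycle [1, 2] with period 2; step 7 mod 2 = 1, giving 2.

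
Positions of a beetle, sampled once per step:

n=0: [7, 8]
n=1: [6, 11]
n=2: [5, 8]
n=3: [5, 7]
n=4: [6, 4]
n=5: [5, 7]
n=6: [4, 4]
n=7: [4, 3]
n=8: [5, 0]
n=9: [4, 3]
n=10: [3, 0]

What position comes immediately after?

Step-to-step displacements: [-1, +3], [-1, -3], [+0, -1], [+1, -3], [-1, +3], [-1, -3], [+0, -1], [+1, -3], [-1, +3], [-1, -3] — a repeating cycle of length 4.
step 11: apply [+0, -1] → [3, -1]

[3, -1]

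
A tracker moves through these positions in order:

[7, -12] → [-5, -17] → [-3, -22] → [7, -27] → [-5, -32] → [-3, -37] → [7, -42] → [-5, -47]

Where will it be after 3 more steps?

[-5, -62]

First: cycles through 7, -5, -3 every 3 steps. Step 10 lands at position 1 of the cycle → -5.
Second: linear, -5 per step → -62 at step 10.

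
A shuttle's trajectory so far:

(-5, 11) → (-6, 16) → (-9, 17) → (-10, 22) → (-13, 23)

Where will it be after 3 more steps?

(-18, 34)

The moves between consecutive positions are (-1, +5), (-3, +1), (-1, +5), (-3, +1); they repeat the 2-cycle [(-1, +5), (-3, +1)].
step 5: apply (-1, +5) → (-14, 28)
step 6: apply (-3, +1) → (-17, 29)
step 7: apply (-1, +5) → (-18, 34)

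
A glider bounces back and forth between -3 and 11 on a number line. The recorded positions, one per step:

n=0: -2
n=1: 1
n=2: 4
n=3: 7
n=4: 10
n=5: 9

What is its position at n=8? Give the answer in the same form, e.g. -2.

The value reflects between -3 and 11, moving 3 per step.
  step 6: 9 → 6
  step 7: 6 → 3
  step 8: 3 → 0

0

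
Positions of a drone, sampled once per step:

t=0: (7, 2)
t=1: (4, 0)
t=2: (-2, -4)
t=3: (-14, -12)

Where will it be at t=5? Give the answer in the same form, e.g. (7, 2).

Step-to-step displacements: (-3, -2), (-6, -4), (-12, -8); each is 2× the previous.
step 4: (-14, -12) + (-24, -16) → (-38, -28)
step 5: (-38, -28) + (-48, -32) → (-86, -60)

(-86, -60)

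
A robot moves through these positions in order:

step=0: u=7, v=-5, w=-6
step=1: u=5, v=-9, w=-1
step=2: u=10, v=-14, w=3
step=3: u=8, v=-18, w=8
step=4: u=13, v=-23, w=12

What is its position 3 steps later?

The moves between consecutive positions are (-2, -4, +5), (+5, -5, +4), (-2, -4, +5), (+5, -5, +4); they repeat the 2-cycle [(-2, -4, +5), (+5, -5, +4)].
step 5: apply (-2, -4, +5) → u=11, v=-27, w=17
step 6: apply (+5, -5, +4) → u=16, v=-32, w=21
step 7: apply (-2, -4, +5) → u=14, v=-36, w=26

u=14, v=-36, w=26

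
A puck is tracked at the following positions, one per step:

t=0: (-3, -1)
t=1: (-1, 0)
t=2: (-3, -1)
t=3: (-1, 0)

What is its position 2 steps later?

(-1, 0)

Consecutive displacements (+2, +1), (-2, -1), (+2, +1) scale by a factor of -1 each step.
step 4: (-1, 0) + (-2, -1) → (-3, -1)
step 5: (-3, -1) + (+2, +1) → (-1, 0)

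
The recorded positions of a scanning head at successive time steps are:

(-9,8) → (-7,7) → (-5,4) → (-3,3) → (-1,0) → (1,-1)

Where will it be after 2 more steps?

(5,-5)

The moves between consecutive positions are (+2,-1), (+2,-3), (+2,-1), (+2,-3), (+2,-1); they repeat the 2-cycle [(+2,-1), (+2,-3)].
step 6: apply (+2,-3) → (3,-4)
step 7: apply (+2,-1) → (5,-5)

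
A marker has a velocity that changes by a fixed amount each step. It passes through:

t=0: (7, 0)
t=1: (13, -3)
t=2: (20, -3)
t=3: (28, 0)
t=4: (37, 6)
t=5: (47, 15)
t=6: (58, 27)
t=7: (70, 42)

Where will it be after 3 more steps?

(112, 105)

Taking differences between consecutive positions: (+6, -3), (+7, +0), (+8, +3), (+9, +6), (+10, +9), (+11, +12), (+12, +15). These grow by (+1, +3) each step.
step 8: (70, 42) + (+13, +18) → (83, 60)
step 9: (83, 60) + (+14, +21) → (97, 81)
step 10: (97, 81) + (+15, +24) → (112, 105)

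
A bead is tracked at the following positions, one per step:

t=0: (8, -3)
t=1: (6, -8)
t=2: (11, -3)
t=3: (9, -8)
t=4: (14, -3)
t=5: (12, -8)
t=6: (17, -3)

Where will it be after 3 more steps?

Step-to-step displacements: (-2, -5), (+5, +5), (-2, -5), (+5, +5), (-2, -5), (+5, +5) — a repeating cycle of length 2.
step 7: apply (-2, -5) → (15, -8)
step 8: apply (+5, +5) → (20, -3)
step 9: apply (-2, -5) → (18, -8)

(18, -8)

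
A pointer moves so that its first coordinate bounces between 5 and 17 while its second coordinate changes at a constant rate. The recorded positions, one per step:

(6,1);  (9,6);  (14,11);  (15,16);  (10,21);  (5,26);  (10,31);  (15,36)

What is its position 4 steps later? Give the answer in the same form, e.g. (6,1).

(11,56)

The first coordinate reflects between 5 and 17, moving 5 per step.
  step 8: 15 → 14
  step 9: 14 → 9
  step 10: 9 → 6
  step 11: 6 → 11
The second coordinate changes by +5 each step: at step 11 it is 56.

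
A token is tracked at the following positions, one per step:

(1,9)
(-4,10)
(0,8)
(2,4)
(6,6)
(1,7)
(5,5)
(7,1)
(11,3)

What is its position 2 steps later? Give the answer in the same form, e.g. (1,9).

(10,2)

The moves between consecutive positions are (-5,+1), (+4,-2), (+2,-4), (+4,+2), (-5,+1), (+4,-2), (+2,-4), (+4,+2); they repeat the 4-cycle [(-5,+1), (+4,-2), (+2,-4), (+4,+2)].
step 9: apply (-5,+1) → (6,4)
step 10: apply (+4,-2) → (10,2)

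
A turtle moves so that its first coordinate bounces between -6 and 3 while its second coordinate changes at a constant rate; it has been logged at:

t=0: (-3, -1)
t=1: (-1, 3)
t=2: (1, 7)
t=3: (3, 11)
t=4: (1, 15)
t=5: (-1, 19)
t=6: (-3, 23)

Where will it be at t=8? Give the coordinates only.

The first coordinate travels 2 per step and bounces off the walls at -6 and 3.
  step 7: -3 → -5
  step 8: -5 → -5
The second coordinate changes by +4 each step: at step 8 it is 31.

(-5, 31)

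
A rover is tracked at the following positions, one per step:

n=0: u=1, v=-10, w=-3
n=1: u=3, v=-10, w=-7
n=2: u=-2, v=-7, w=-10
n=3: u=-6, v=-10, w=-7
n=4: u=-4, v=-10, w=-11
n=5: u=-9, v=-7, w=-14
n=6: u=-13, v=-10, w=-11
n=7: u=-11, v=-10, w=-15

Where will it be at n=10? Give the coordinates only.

Differencing gives (+2, +0, -4), (-5, +3, -3), (-4, -3, +3), (+2, +0, -4), (-5, +3, -3), (-4, -3, +3), (+2, +0, -4). This is the pattern (+2, +0, -4), (-5, +3, -3), (-4, -3, +3) repeated.
step 8: apply (-5, +3, -3) → u=-16, v=-7, w=-18
step 9: apply (-4, -3, +3) → u=-20, v=-10, w=-15
step 10: apply (+2, +0, -4) → u=-18, v=-10, w=-19

u=-18, v=-10, w=-19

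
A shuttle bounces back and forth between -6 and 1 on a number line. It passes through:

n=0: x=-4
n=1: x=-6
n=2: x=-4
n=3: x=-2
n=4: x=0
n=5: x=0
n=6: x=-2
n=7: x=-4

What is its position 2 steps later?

The value travels 2 per step and bounces off the walls at -6 and 1.
  step 8: -4 → -6
  step 9: -6 → -4

x=-4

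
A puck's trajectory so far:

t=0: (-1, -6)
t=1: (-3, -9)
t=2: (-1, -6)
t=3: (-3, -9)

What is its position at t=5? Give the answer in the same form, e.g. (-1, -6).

(-3, -9)

Consecutive displacements (-2, -3), (+2, +3), (-2, -3) scale by a factor of -1 each step.
step 4: (-3, -9) + (+2, +3) → (-1, -6)
step 5: (-1, -6) + (-2, -3) → (-3, -9)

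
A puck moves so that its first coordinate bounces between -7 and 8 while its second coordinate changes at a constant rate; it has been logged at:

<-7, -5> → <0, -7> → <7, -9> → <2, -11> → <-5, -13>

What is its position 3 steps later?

The first coordinate travels 7 per step and bounces off the walls at -7 and 8.
  step 5: -5 → -2
  step 6: -2 → 5
  step 7: 5 → 4
The second coordinate changes by -2 each step: at step 7 it is -19.

<4, -19>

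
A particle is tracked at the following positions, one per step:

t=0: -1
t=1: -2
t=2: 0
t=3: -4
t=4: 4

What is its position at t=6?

20

Step-to-step displacements: -1, +2, -4, +8; each is -2× the previous.
step 5: 4 − 16 → -12
step 6: -12 + 32 → 20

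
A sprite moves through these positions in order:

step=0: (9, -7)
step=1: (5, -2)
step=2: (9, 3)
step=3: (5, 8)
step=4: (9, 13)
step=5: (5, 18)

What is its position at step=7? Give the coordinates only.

(5, 28)

Step-to-step displacements: (-4, +5), (+4, +5), (-4, +5), (+4, +5), (-4, +5) — a repeating cycle of length 2.
step 6: apply (+4, +5) → (9, 23)
step 7: apply (-4, +5) → (5, 28)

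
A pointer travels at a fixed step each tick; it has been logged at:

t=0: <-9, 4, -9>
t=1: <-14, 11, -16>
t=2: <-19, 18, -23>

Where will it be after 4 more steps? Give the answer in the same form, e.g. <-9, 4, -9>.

Constant displacement of <-5, +7, -7> per step.
step 3: <-19, 18, -23> + <-5, +7, -7> → <-24, 25, -30>
step 4: <-24, 25, -30> + <-5, +7, -7> → <-29, 32, -37>
step 5: <-29, 32, -37> + <-5, +7, -7> → <-34, 39, -44>
step 6: <-34, 39, -44> + <-5, +7, -7> → <-39, 46, -51>

<-39, 46, -51>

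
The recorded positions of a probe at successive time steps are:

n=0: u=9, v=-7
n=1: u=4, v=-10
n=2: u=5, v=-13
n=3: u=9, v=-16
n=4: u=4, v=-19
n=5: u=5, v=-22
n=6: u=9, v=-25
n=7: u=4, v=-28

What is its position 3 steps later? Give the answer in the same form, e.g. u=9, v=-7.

U: cycles through 9, 4, 5 every 3 steps. Step 10 lands at position 1 of the cycle → 4.
V: linear, -3 per step → -37 at step 10.

u=4, v=-37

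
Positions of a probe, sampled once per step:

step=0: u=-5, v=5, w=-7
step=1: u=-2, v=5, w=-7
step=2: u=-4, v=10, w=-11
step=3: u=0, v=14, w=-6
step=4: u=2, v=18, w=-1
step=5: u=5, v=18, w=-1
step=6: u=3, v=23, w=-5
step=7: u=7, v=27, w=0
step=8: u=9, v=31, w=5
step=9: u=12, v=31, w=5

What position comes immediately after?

u=10, v=36, w=1

Step-to-step displacements: (+3, +0, +0), (-2, +5, -4), (+4, +4, +5), (+2, +4, +5), (+3, +0, +0), (-2, +5, -4), (+4, +4, +5), (+2, +4, +5), (+3, +0, +0) — a repeating cycle of length 4.
step 10: apply (-2, +5, -4) → u=10, v=36, w=1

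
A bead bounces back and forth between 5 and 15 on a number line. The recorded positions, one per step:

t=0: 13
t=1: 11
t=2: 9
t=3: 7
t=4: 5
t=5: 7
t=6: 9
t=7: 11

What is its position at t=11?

The value reflects between 5 and 15, moving 2 per step.
  step 8: 11 → 13
  step 9: 13 → 15
  step 10: 15 → 13
  step 11: 13 → 11

11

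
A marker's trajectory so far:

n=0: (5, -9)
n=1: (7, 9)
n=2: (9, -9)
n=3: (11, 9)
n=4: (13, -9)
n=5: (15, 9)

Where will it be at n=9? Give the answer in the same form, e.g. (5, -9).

The first coordinate changes by +2 each step, so at step 9 it is 5 + 9·(2) = 23.
The second coordinate repeats the cycle [-9, 9] with period 2; step 9 mod 2 = 1, giving 9.

(23, 9)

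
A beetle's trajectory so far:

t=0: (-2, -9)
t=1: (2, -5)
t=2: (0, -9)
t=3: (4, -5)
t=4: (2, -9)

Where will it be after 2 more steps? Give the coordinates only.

(4, -9)

Step-to-step displacements: (+4, +4), (-2, -4), (+4, +4), (-2, -4) — a repeating cycle of length 2.
step 5: apply (+4, +4) → (6, -5)
step 6: apply (-2, -4) → (4, -9)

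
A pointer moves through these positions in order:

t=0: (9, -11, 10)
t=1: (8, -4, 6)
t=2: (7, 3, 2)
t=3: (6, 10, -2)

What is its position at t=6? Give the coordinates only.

Constant displacement of (-1, +7, -4) per step.
step 4: (6, 10, -2) + (-1, +7, -4) → (5, 17, -6)
step 5: (5, 17, -6) + (-1, +7, -4) → (4, 24, -10)
step 6: (4, 24, -10) + (-1, +7, -4) → (3, 31, -14)

(3, 31, -14)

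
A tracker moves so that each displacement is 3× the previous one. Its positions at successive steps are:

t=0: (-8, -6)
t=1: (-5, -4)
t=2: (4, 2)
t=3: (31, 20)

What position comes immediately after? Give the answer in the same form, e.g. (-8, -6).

(112, 74)

Consecutive displacements (+3, +2), (+9, +6), (+27, +18) scale by a factor of 3 each step.
step 4: (31, 20) + (+81, +54) → (112, 74)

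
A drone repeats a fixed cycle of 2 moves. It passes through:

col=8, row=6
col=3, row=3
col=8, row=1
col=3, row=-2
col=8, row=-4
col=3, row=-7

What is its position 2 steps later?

Differencing gives (-5, -3), (+5, -2), (-5, -3), (+5, -2), (-5, -3). This is the pattern (-5, -3), (+5, -2) repeated.
step 6: apply (+5, -2) → col=8, row=-9
step 7: apply (-5, -3) → col=3, row=-12

col=3, row=-12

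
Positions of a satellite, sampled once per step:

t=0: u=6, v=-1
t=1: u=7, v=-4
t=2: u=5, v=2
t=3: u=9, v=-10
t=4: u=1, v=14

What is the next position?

u=17, v=-34

Step-to-step displacements: (+1,-3), (-2,+6), (+4,-12), (-8,+24); each is -2× the previous.
step 5: u=1, v=14 + (+16,-48) → u=17, v=-34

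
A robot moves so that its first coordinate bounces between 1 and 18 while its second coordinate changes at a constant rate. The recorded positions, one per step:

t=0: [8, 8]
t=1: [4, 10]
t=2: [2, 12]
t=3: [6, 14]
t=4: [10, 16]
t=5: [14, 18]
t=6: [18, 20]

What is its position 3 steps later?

The first coordinate reflects between 1 and 18, moving 4 per step.
  step 7: 18 → 14
  step 8: 14 → 10
  step 9: 10 → 6
The second coordinate changes by +2 each step: at step 9 it is 26.

[6, 26]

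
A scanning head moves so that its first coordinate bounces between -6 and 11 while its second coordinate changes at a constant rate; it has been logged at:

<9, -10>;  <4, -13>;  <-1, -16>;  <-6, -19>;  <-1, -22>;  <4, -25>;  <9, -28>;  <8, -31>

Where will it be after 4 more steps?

The first coordinate reflects between -6 and 11, moving 5 per step.
  step 8: 8 → 3
  step 9: 3 → -2
  step 10: -2 → -5
  step 11: -5 → 0
The second coordinate changes by -3 each step: at step 11 it is -43.

<0, -43>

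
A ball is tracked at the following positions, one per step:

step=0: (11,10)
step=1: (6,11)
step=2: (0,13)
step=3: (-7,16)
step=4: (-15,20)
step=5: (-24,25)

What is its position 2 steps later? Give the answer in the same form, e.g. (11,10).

First differences are (-5,+1), (-6,+2), (-7,+3), (-8,+4), (-9,+5); their common second difference is (-1,+1) (constant acceleration).
step 6: (-24,25) + (-10,+6) → (-34,31)
step 7: (-34,31) + (-11,+7) → (-45,38)

(-45,38)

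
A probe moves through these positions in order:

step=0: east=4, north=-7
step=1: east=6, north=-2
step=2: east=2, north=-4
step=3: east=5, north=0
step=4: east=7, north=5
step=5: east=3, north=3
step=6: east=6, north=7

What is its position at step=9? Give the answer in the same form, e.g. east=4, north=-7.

east=7, north=14

Differencing gives (+2,+5), (-4,-2), (+3,+4), (+2,+5), (-4,-2), (+3,+4). This is the pattern (+2,+5), (-4,-2), (+3,+4) repeated.
step 7: apply (+2,+5) → east=8, north=12
step 8: apply (-4,-2) → east=4, north=10
step 9: apply (+3,+4) → east=7, north=14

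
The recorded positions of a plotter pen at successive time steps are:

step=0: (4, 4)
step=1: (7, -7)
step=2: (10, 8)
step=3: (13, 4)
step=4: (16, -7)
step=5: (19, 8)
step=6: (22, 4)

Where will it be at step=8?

The first coordinate changes by +3 each step, so at step 8 it is 4 + 8·(3) = 28.
The second coordinate repeats the cycle [4, -7, 8] with period 3; step 8 mod 3 = 2, giving 8.

(28, 8)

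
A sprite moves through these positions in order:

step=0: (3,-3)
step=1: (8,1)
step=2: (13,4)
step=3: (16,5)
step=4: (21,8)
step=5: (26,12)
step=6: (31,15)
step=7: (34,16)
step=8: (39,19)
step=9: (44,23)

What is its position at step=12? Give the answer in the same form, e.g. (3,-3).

Step-to-step displacements: (+5,+4), (+5,+3), (+3,+1), (+5,+3), (+5,+4), (+5,+3), (+3,+1), (+5,+3), (+5,+4) — a repeating cycle of length 4.
step 10: apply (+5,+3) → (49,26)
step 11: apply (+3,+1) → (52,27)
step 12: apply (+5,+3) → (57,30)

(57,30)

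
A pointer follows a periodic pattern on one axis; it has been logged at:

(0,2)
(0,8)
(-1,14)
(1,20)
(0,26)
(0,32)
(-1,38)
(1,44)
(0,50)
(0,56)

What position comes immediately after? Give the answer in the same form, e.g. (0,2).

First: cycles through 0, 0, -1, 1 every 4 steps. Step 10 lands at position 2 of the cycle → -1.
Second: linear, +6 per step → 62 at step 10.

(-1,62)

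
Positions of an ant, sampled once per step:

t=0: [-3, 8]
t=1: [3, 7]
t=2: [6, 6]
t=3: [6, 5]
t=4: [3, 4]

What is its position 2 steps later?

[-12, 2]

Taking differences between consecutive positions: [+6, -1], [+3, -1], [+0, -1], [-3, -1]. These grow by [-3, +0] each step.
step 5: [3, 4] + [-6, -1] → [-3, 3]
step 6: [-3, 3] + [-9, -1] → [-12, 2]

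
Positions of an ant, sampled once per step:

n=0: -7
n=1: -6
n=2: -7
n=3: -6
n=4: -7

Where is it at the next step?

-6

Step-to-step displacements: +1, -1, +1, -1; each is -1× the previous.
step 5: -7 + 1 → -6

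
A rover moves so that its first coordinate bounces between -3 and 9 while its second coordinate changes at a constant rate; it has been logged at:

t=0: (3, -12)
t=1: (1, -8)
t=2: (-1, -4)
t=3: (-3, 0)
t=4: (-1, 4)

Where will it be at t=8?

The first coordinate reflects between -3 and 9, moving 2 per step.
  step 5: -1 → 1
  step 6: 1 → 3
  step 7: 3 → 5
  step 8: 5 → 7
The second coordinate changes by +4 each step: at step 8 it is 20.

(7, 20)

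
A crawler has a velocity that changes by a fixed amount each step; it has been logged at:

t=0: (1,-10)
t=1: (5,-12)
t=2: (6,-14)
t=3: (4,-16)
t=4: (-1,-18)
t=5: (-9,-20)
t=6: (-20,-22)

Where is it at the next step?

(-34,-24)

Taking differences between consecutive positions: (+4,-2), (+1,-2), (-2,-2), (-5,-2), (-8,-2), (-11,-2). These grow by (-3,+0) each step.
step 7: (-20,-22) + (-14,-2) → (-34,-24)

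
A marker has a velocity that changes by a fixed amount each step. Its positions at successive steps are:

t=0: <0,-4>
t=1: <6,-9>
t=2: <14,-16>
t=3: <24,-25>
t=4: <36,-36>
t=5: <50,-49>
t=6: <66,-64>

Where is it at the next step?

Taking differences between consecutive positions: <+6,-5>, <+8,-7>, <+10,-9>, <+12,-11>, <+14,-13>, <+16,-15>. These grow by <+2,-2> each step.
step 7: <66,-64> + <+18,-17> → <84,-81>

<84,-81>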